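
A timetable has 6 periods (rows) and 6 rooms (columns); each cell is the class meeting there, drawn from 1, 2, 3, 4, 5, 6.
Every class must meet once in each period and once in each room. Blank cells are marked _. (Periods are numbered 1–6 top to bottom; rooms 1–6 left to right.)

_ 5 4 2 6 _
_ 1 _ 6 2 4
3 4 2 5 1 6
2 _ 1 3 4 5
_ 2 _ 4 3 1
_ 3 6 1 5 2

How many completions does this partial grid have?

1

Period 1, room 1: eliminating its period and room leaves {1}.
Period 1, room 6: eliminating its period and room leaves {3}.
Period 2, room 1: eliminating its period and room leaves {5}.
Period 2, room 3: eliminating its period and room leaves {3, 5}.
Period 4, room 2: eliminating its period and room leaves {6}.
Period 5, room 1: eliminating its period and room leaves {5, 6}.
Period 5, room 3: eliminating its period and room leaves {5}.
Period 6, room 1: eliminating its period and room leaves {4}.
Only one assignment across all blanks avoids any period or room repeat, giving 1 completion.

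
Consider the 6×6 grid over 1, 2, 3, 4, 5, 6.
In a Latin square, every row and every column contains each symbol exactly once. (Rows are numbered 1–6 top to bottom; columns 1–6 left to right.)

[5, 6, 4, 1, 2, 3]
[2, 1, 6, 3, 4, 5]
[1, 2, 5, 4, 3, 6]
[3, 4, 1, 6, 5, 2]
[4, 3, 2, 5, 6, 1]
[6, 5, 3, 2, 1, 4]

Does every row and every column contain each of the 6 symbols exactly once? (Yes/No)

Each row is a permutation of the 6 symbols, and so is each column.

Yes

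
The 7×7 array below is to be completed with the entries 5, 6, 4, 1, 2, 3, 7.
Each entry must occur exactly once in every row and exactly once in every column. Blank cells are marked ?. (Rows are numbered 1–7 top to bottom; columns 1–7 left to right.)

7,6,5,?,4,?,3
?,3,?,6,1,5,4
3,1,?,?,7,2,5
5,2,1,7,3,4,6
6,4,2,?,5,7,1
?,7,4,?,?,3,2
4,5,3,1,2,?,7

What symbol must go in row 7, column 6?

Row 7 already has {5, 4, 1, 2, 3, 7} and column 6 already has {5, 4, 2, 3, 7}, so row 7, column 6 must be 6.

6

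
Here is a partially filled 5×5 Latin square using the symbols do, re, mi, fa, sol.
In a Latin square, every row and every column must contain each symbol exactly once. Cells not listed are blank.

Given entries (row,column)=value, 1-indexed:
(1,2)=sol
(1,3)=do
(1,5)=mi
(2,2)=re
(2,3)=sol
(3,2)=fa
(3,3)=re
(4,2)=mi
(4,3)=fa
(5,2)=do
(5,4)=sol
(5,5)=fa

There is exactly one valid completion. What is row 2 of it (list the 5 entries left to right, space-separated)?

Row 2, column 5: row 2 has {re, sol} and column 5 has {mi, fa}, leaving only do.
Row 3, column 5: row 3 has {re, fa} and column 5 has {do, mi, fa}, leaving only sol.
Row 4, column 5: row 4 has {mi, fa} and column 5 has {do, mi, fa, sol}, leaving only re.
Row 4, column 4: row 4 has {re, mi, fa} and column 4 has {sol}, leaving only do.
Row 3, column 4: row 3 has {re, fa, sol} and column 4 has {do, sol}, leaving only mi.
Row 2, column 4: row 2 has {do, re, sol} and column 4 has {do, mi, sol}, leaving only fa.
Row 2, column 1: row 2 has {do, re, fa, sol} and column 1 has {}, leaving only mi.
So row 2 reads: mi re sol fa do.

mi re sol fa do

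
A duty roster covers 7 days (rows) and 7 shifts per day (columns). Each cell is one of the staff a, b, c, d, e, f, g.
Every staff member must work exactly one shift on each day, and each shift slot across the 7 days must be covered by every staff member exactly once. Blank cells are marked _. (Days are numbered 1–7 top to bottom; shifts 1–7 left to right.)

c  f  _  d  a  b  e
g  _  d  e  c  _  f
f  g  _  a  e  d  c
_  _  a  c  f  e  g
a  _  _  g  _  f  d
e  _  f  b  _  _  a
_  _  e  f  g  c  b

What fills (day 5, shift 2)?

Day 1, shift 3: day 1 has {a, b, c, d, e, f} and shift 3 has {a, d, e, f}, leaving only g.
Day 2, shift 6: day 2 has {c, d, e, f, g} and shift 6 has {b, c, d, e, f}, leaving only a.
Day 2, shift 2: day 2 has {a, c, d, e, f, g} and shift 2 has {f, g}, leaving only b.
Day 3, shift 3: day 3 has {a, c, d, e, f, g} and shift 3 has {a, d, e, f, g}, leaving only b.
Day 4, shift 2: day 4 has {a, c, e, f, g} and shift 2 has {b, f, g}, leaving only d.
Day 4, shift 1: day 4 has {a, c, d, e, f, g} and shift 1 has {a, c, e, f, g}, leaving only b.
Day 5, shift 3: day 5 has {a, d, f, g} and shift 3 has {a, b, d, e, f, g}, leaving only c.
Day 5 already has {a, c, d, f, g} and shift 2 already has {b, d, f, g}, so day 5, shift 2 must be e.

e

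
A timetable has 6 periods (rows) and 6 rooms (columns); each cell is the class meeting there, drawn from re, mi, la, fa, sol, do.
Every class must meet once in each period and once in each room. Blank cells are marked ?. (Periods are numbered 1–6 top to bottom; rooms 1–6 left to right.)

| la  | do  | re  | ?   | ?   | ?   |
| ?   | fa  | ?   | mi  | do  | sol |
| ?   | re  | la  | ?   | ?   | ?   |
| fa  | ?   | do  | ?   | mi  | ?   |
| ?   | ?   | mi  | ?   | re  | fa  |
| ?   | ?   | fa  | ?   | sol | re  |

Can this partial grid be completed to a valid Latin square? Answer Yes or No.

Period 2, room 3: period 2 together with room 3 already contain {re, mi, la, fa, sol, do} — every symbol — so nothing can go there. The grid has no valid completion.

No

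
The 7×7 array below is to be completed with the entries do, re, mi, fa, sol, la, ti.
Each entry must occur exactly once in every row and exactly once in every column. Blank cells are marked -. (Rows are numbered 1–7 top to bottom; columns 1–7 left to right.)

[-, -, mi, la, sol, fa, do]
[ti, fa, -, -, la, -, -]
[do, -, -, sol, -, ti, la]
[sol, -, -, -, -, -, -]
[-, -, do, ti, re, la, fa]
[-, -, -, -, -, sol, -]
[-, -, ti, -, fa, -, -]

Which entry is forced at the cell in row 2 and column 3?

Row 1, column 1: row 1 has {do, mi, fa, sol, la} and column 1 has {do, sol, ti}, leaving only re.
Row 1, column 2: row 1 has {do, re, mi, fa, sol, la} and column 2 has {fa}, leaving only ti.
Row 3, column 5: row 3 has {do, sol, la, ti} and column 5 has {re, fa, sol, la}, leaving only mi.
Row 3, column 2: row 3 has {do, mi, sol, la, ti} and column 2 has {fa, ti}, leaving only re.
Row 3, column 3: row 3 has {do, re, mi, sol, la, ti} and column 3 has {do, mi, ti}, leaving only fa.
Row 5, column 1: row 5 has {do, re, fa, la, ti} and column 1 has {do, re, sol, ti}, leaving only mi.
Row 5, column 2: row 5 has {do, re, mi, fa, la, ti} and column 2 has {re, fa, ti}, leaving only sol.
Row 7, column 1: row 7 has {fa, ti} and column 1 has {do, re, mi, sol, ti}, leaving only la.
Row 6, column 1: row 6 has {sol} and column 1 has {do, re, mi, sol, la, ti}, leaving only fa.
Row 2, column 3 is narrowed to {re, sol}.
If it were re, then row 6, column 3 would be left with no valid symbol.
So row 2, column 3 must be sol.

sol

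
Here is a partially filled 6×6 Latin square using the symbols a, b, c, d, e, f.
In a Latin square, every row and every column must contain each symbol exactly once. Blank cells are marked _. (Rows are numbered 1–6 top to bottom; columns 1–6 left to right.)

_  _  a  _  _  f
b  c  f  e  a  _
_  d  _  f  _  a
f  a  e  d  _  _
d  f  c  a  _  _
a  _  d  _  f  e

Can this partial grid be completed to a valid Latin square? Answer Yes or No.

Yes

No row or column among the givens repeats a symbol, and propagating forced cells runs into no contradiction.
One valid completion exists (for instance, c e a b d f / b c f e a d / e d b f c a / f a e d b c / d f c a e b / a b d c f e).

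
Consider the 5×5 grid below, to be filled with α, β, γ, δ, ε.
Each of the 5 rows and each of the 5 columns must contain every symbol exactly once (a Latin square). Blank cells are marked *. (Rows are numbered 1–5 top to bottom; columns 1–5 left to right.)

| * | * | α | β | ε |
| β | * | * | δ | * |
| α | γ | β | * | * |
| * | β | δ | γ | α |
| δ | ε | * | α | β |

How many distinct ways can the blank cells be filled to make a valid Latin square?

1

Row 1, column 1: eliminating its row and column leaves {γ}.
Row 1, column 2: eliminating its row and column leaves {δ}.
Row 2, column 2: eliminating its row and column leaves {α}.
Row 2, column 3: eliminating its row and column leaves {γ, ε}.
Row 2, column 5: eliminating its row and column leaves {γ}.
Row 3, column 4: eliminating its row and column leaves {ε}.
Row 3, column 5: eliminating its row and column leaves {δ}.
Row 4, column 1: eliminating its row and column leaves {ε}.
Row 5, column 3: eliminating its row and column leaves {γ}.
Only one assignment across all blanks avoids any row or column repeat, giving 1 completion.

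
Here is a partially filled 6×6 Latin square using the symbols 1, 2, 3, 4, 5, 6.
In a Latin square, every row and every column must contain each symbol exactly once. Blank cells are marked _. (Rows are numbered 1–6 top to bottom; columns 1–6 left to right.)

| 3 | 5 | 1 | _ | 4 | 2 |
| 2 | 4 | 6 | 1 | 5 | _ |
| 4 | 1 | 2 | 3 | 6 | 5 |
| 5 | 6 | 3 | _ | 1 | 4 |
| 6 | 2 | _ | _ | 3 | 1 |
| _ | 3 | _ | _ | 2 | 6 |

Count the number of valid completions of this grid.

2

Row 1, column 4: eliminating its row and column leaves {6}.
Row 2, column 6: eliminating its row and column leaves {3}.
Row 4, column 4: eliminating its row and column leaves {2}.
Row 5, column 3: eliminating its row and column leaves {4, 5}.
Row 5, column 4: eliminating its row and column leaves {4, 5}.
Row 6, column 1: eliminating its row and column leaves {1}.
Row 6, column 3: eliminating its row and column leaves {4, 5}.
Row 6, column 4: eliminating its row and column leaves {4, 5}.
Enumerating the assignments across these blanks that avoid any row or column repeat gives 2 completions.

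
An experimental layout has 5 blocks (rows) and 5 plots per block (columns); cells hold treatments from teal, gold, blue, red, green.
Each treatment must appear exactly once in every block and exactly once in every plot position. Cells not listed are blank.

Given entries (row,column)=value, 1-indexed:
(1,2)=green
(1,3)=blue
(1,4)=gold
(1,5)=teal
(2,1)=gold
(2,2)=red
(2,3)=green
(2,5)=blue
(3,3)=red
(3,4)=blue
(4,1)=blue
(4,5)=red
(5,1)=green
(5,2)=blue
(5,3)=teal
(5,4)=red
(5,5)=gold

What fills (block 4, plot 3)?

gold

Block 4 already has {blue, red} and plot 3 already has {teal, blue, red, green}, so block 4, plot 3 must be gold.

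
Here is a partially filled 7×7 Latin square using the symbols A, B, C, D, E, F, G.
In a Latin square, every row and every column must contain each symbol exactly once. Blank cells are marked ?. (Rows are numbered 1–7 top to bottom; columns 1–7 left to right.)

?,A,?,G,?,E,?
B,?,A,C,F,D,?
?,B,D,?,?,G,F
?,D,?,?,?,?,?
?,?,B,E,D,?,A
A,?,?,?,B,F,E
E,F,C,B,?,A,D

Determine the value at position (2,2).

E

Row 1, column 3: row 1 has {A, E, G} and column 3 has {A, B, C, D}, leaving only F.
Row 1, column 5: row 1 has {A, E, F, G} and column 5 has {B, D, F}, leaving only C.
Row 1, column 1: row 1 has {A, C, E, F, G} and column 1 has {A, B, E}, leaving only D.
Row 1, column 7: row 1 has {A, C, D, E, F, G} and column 7 has {A, D, E, F}, leaving only B.
Row 2, column 7: row 2 has {A, B, C, D, F} and column 7 has {A, B, D, E, F}, leaving only G.
Row 2 already has {A, B, C, D, F, G} and column 2 already has {A, B, D, F}, so row 2, column 2 must be E.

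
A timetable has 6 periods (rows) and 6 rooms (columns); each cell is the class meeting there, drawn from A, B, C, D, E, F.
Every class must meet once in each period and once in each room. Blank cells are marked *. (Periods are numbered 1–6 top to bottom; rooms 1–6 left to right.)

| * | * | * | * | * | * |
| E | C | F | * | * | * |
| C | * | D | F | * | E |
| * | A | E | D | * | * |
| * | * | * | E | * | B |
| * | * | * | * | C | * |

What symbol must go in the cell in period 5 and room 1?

A

Period 3, room 2: period 3 has {C, D, E, F} and room 2 has {A, C}, leaving only B.
Period 3, room 5: period 3 has {B, C, D, E, F} and room 5 has {C}, leaving only A.
Period 5, room 1 is narrowed to {A, D, F}.
If it were D, then period 5, room 5 would be left with no valid symbol.
If it were F, then period 5, room 5 would be left with no valid symbol.
So period 5, room 1 must be A.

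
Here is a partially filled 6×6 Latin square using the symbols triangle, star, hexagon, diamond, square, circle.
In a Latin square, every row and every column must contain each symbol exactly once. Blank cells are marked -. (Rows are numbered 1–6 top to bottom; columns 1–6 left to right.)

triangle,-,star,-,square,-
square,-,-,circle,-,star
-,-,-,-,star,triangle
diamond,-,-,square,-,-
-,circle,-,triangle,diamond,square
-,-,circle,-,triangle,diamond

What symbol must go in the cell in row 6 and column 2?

Row 2, column 5: row 2 has {star, square, circle} and column 5 has {triangle, star, diamond, square}, leaving only hexagon.
Row 4, column 5: row 4 has {diamond, square} and column 5 has {triangle, star, hexagon, diamond, square}, leaving only circle.
Row 4, column 6: row 4 has {diamond, square, circle} and column 6 has {triangle, star, diamond, square}, leaving only hexagon.
Row 1, column 6: row 1 has {triangle, star, square} and column 6 has {triangle, star, hexagon, diamond, square}, leaving only circle.
Row 4, column 3: row 4 has {hexagon, diamond, square, circle} and column 3 has {star, circle}, leaving only triangle.
Row 2, column 3: row 2 has {star, hexagon, square, circle} and column 3 has {triangle, star, circle}, leaving only diamond.
Row 2, column 2: row 2 has {star, hexagon, diamond, square, circle} and column 2 has {circle}, leaving only triangle.
Row 4, column 2: row 4 has {triangle, hexagon, diamond, square, circle} and column 2 has {triangle, circle}, leaving only star.
Row 5, column 3: row 5 has {triangle, diamond, square, circle} and column 3 has {triangle, star, diamond, circle}, leaving only hexagon.
Row 3, column 3: row 3 has {triangle, star} and column 3 has {triangle, star, hexagon, diamond, circle}, leaving only square.
Row 5, column 1: row 5 has {triangle, hexagon, diamond, square, circle} and column 1 has {triangle, diamond, square}, leaving only star.
Row 6, column 1: row 6 has {triangle, diamond, circle} and column 1 has {triangle, star, diamond, square}, leaving only hexagon.
Row 6 already has {triangle, hexagon, diamond, circle} and column 2 already has {triangle, star, circle}, so row 6, column 2 must be square.

square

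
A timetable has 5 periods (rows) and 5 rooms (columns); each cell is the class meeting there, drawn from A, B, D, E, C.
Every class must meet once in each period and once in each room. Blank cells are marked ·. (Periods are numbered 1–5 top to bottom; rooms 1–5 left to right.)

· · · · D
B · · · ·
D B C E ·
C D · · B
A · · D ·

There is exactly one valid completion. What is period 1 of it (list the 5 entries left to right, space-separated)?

E C A B D

Period 1, room 1: period 1 has {D} and room 1 has {A, B, D, C}, leaving only E.
Period 3, room 5: period 3 has {B, D, E, C} and room 5 has {B, D}, leaving only A.
Period 4, room 4: period 4 has {B, D, C} and room 4 has {D, E}, leaving only A.
Period 2, room 4: period 2 has {B} and room 4 has {A, D, E}, leaving only C.
Period 1, room 4: period 1 has {D, E} and room 4 has {A, D, E, C}, leaving only B.
Period 1, room 3: period 1 has {B, D, E} and room 3 has {C}, leaving only A.
Period 1, room 2: period 1 has {A, B, D, E} and room 2 has {B, D}, leaving only C.
So period 1 reads: E C A B D.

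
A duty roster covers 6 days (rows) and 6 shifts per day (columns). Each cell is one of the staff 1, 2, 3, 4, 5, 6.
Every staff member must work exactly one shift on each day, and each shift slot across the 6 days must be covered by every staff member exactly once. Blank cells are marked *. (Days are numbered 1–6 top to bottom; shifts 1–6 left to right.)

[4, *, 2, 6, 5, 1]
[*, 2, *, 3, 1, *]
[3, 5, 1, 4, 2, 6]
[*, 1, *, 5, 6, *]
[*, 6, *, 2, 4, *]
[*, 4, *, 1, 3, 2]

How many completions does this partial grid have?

3

Day 1, shift 2: eliminating its day and shift leaves {3}.
Day 2, shift 1: eliminating its day and shift leaves {5, 6}.
Day 2, shift 3: eliminating its day and shift leaves {4, 5, 6}.
Day 2, shift 6: eliminating its day and shift leaves {4, 5}.
Day 4, shift 1: eliminating its day and shift leaves {2}.
Day 4, shift 3: eliminating its day and shift leaves {3, 4}.
Day 4, shift 6: eliminating its day and shift leaves {3, 4}.
Day 5, shift 1: eliminating its day and shift leaves {1, 5}.
Day 5, shift 3: eliminating its day and shift leaves {3, 5}.
Day 5, shift 6: eliminating its day and shift leaves {3, 5}.
Day 6, shift 1: eliminating its day and shift leaves {5, 6}.
Day 6, shift 3: eliminating its day and shift leaves {5, 6}.
Enumerating the assignments across these blanks that avoid any day or shift repeat gives 3 completions.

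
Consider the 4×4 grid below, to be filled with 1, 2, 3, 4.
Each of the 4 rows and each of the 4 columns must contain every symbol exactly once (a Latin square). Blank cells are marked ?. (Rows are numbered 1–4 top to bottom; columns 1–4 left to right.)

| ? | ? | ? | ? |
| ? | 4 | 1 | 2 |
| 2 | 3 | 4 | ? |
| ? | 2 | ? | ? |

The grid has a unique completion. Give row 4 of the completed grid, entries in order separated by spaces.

Row 4, column 3: row 4 has {2} and column 3 has {1, 4}, leaving only 3.
Row 1, column 2: row 1 has {} and column 2 has {2, 3, 4}, leaving only 1.
Row 1, column 3: row 1 has {1} and column 3 has {1, 3, 4}, leaving only 2.
Row 2, column 1: row 2 has {1, 2, 4} and column 1 has {2}, leaving only 3.
Row 1, column 1: row 1 has {1, 2} and column 1 has {2, 3}, leaving only 4.
Row 4, column 1: row 4 has {2, 3} and column 1 has {2, 3, 4}, leaving only 1.
Row 4, column 4: row 4 has {1, 2, 3} and column 4 has {2}, leaving only 4.
So row 4 reads: 1 2 3 4.

1 2 3 4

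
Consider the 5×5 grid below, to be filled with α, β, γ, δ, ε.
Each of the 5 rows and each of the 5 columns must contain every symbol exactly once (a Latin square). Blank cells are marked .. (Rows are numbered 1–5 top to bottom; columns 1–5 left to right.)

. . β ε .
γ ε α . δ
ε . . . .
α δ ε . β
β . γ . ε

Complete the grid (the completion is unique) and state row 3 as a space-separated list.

Row 3, column 3: row 3 has {ε} and column 3 has {α, β, γ, ε}, leaving only δ.
Row 1, column 1: row 1 has {β, ε} and column 1 has {α, β, γ, ε}, leaving only δ.
Row 2, column 4: row 2 has {α, γ, δ, ε} and column 4 has {ε}, leaving only β.
Row 4, column 4: row 4 has {α, β, δ, ε} and column 4 has {β, ε}, leaving only γ.
Row 3, column 4: row 3 has {δ, ε} and column 4 has {β, γ, ε}, leaving only α.
Row 3, column 5: row 3 has {α, δ, ε} and column 5 has {β, δ, ε}, leaving only γ.
Row 3, column 2: row 3 has {α, γ, δ, ε} and column 2 has {δ, ε}, leaving only β.
So row 3 reads: ε β δ α γ.

ε β δ α γ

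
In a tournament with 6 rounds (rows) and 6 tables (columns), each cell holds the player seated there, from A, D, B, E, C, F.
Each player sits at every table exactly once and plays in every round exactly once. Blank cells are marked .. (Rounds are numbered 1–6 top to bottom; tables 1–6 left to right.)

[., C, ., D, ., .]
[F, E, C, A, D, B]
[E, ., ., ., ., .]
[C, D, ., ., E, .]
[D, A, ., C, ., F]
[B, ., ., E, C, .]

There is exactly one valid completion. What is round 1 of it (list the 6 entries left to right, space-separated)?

Round 1, table 1: round 1 has {D, C} and table 1 has {D, B, E, C, F}, leaving only A.
Round 1, table 6: round 1 has {A, D, C} and table 6 has {B, F}, leaving only E.
Round 4, table 6: round 4 has {D, E, C} and table 6 has {B, E, F}, leaving only A.
Round 5, table 5: round 5 has {A, D, C, F} and table 5 has {D, E, C}, leaving only B.
Round 1, table 5: round 1 has {A, D, E, C} and table 5 has {D, B, E, C}, leaving only F.
Round 1, table 3: round 1 has {A, D, E, C, F} and table 3 has {C}, leaving only B.
So round 1 reads: A C B D F E.

A C B D F E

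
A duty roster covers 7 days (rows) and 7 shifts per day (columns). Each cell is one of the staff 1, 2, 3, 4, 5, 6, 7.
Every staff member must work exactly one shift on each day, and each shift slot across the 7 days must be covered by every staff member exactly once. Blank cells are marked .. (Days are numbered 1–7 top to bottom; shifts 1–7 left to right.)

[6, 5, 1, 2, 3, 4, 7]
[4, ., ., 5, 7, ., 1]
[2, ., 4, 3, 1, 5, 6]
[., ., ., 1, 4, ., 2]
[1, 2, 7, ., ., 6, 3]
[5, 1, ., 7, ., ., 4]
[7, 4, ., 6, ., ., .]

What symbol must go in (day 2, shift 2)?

3

Day 3, shift 2: day 3 has {1, 2, 3, 4, 5, 6} and shift 2 has {1, 2, 4, 5}, leaving only 7.
Day 4, shift 1: day 4 has {1, 2, 4} and shift 1 has {1, 2, 4, 5, 6, 7}, leaving only 3.
Day 4, shift 2: day 4 has {1, 2, 3, 4} and shift 2 has {1, 2, 4, 5, 7}, leaving only 6.
Day 2 already has {1, 4, 5, 7} and shift 2 already has {1, 2, 4, 5, 6, 7}, so day 2, shift 2 must be 3.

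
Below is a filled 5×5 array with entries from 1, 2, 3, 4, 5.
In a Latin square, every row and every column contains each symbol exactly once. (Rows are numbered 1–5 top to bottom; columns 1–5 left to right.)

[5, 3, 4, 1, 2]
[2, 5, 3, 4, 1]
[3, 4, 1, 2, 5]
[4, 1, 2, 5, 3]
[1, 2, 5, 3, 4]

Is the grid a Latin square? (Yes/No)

Each row is a permutation of the 5 symbols, and so is each column.

Yes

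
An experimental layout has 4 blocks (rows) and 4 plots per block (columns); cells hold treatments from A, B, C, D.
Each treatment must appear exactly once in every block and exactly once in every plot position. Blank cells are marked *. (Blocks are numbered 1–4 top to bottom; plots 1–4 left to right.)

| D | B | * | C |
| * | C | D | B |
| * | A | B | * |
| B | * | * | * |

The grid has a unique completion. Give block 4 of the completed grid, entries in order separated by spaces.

Block 4, plot 2: block 4 has {B} and plot 2 has {A, B, C}, leaving only D.
Block 4, plot 4: block 4 has {B, D} and plot 4 has {B, C}, leaving only A.
Block 4, plot 3: block 4 has {A, B, D} and plot 3 has {B, D}, leaving only C.
So block 4 reads: B D C A.

B D C A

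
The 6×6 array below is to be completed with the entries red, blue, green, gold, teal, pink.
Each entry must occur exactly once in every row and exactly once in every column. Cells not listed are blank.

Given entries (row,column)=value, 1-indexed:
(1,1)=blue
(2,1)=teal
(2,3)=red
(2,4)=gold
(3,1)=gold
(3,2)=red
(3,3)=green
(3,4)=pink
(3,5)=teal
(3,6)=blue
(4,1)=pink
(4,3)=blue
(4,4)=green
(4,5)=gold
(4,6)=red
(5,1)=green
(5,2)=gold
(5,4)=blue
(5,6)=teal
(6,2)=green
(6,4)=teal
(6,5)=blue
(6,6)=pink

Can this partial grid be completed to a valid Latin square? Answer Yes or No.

No row or column among the givens repeats a symbol, and propagating forced cells runs into no contradiction.
One valid completion exists (for instance, blue pink teal red green gold / teal blue red gold pink green / gold red green pink teal blue / pink teal blue green gold red / green gold pink blue red teal / red green gold teal blue pink).

Yes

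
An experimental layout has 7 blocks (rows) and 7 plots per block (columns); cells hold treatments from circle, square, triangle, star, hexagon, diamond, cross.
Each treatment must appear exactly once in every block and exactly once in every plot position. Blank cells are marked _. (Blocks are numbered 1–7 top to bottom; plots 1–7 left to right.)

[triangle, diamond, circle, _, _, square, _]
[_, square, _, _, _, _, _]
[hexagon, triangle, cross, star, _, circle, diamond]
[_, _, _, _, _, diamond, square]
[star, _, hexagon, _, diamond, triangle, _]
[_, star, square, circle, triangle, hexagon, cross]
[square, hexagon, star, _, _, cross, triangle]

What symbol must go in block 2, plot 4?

triangle

Block 2, plot 6: block 2 has {square} and plot 6 has {circle, square, triangle, hexagon, diamond, cross}, leaving only star.
Block 3, plot 5: block 3 has {circle, triangle, star, hexagon, diamond, cross} and plot 5 has {triangle, diamond}, leaving only square.
Block 4, plot 3: block 4 has {square, diamond} and plot 3 has {circle, square, star, hexagon, cross}, leaving only triangle.
Block 2, plot 3: block 2 has {square, star} and plot 3 has {circle, square, triangle, star, hexagon, cross}, leaving only diamond.
Block 5, plot 7: block 5 has {triangle, star, hexagon, diamond} and plot 7 has {square, triangle, diamond, cross}, leaving only circle.
Block 2, plot 7: block 2 has {square, star, diamond} and plot 7 has {circle, square, triangle, diamond, cross}, leaving only hexagon.
Block 1, plot 7: block 1 has {circle, square, triangle, diamond} and plot 7 has {circle, square, triangle, hexagon, diamond, cross}, leaving only star.
Block 5, plot 2: block 5 has {circle, triangle, star, hexagon, diamond} and plot 2 has {square, triangle, star, hexagon, diamond}, leaving only cross.
Block 4, plot 2: block 4 has {square, triangle, diamond} and plot 2 has {square, triangle, star, hexagon, diamond, cross}, leaving only circle.
Block 4, plot 1: block 4 has {circle, square, triangle, diamond} and plot 1 has {square, triangle, star, hexagon}, leaving only cross.
Block 2, plot 1: block 2 has {square, star, hexagon, diamond} and plot 1 has {square, triangle, star, hexagon, cross}, leaving only circle.
Block 2, plot 5: block 2 has {circle, square, star, hexagon, diamond} and plot 5 has {square, triangle, diamond}, leaving only cross.
Block 2 already has {circle, square, star, hexagon, diamond, cross} and plot 4 already has {circle, star}, so block 2, plot 4 must be triangle.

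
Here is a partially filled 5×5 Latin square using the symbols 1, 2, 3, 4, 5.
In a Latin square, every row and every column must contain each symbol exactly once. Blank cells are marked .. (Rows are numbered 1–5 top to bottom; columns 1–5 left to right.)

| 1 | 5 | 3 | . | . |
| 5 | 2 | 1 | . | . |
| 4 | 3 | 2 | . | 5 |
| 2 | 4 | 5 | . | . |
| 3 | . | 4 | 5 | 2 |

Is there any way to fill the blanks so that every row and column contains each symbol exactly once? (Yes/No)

No row or column among the givens repeats a symbol, and propagating forced cells runs into no contradiction.
One valid completion exists (for instance, 1 5 3 2 4 / 5 2 1 4 3 / 4 3 2 1 5 / 2 4 5 3 1 / 3 1 4 5 2).

Yes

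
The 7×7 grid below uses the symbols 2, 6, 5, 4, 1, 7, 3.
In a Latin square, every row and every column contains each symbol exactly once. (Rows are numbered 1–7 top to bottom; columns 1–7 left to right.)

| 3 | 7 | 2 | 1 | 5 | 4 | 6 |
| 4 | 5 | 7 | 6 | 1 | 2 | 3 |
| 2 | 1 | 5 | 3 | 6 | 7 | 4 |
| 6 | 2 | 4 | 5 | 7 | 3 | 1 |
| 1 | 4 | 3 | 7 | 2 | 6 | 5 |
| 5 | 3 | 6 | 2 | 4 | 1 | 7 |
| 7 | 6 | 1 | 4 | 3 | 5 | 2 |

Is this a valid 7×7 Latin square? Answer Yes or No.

Yes

Each row is a permutation of the 7 symbols, and so is each column.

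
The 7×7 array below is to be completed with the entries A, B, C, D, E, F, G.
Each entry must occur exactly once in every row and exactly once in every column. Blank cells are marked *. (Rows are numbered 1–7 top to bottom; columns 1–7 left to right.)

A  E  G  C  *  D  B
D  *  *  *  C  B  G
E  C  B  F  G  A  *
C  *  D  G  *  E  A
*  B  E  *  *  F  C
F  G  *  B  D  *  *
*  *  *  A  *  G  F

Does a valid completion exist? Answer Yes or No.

No row or column among the givens repeats a symbol, and propagating forced cells runs into no contradiction.
One valid completion exists (for instance, A E G C F D B / D A F E C B G / E C B F G A D / C F D G B E A / G B E D A F C / F G A B D C E / B D C A E G F).

Yes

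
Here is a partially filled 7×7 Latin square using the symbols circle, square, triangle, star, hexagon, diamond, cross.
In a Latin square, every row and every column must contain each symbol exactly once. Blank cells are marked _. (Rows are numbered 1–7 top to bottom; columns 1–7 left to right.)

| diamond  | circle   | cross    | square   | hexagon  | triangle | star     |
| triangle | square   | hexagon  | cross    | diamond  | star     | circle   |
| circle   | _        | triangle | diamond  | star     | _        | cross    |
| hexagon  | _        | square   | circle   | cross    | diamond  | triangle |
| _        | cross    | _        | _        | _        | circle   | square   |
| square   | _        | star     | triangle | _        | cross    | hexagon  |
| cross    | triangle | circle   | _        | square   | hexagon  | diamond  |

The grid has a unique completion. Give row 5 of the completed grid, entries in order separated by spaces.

star cross diamond hexagon triangle circle square

Row 5, column 1: row 5 has {circle, square, cross} and column 1 has {circle, square, triangle, hexagon, diamond, cross}, leaving only star.
Row 5, column 3: row 5 has {circle, square, star, cross} and column 3 has {circle, square, triangle, star, hexagon, cross}, leaving only diamond.
Row 5, column 4: row 5 has {circle, square, star, diamond, cross} and column 4 has {circle, square, triangle, diamond, cross}, leaving only hexagon.
Row 5, column 5: row 5 has {circle, square, star, hexagon, diamond, cross} and column 5 has {square, star, hexagon, diamond, cross}, leaving only triangle.
So row 5 reads: star cross diamond hexagon triangle circle square.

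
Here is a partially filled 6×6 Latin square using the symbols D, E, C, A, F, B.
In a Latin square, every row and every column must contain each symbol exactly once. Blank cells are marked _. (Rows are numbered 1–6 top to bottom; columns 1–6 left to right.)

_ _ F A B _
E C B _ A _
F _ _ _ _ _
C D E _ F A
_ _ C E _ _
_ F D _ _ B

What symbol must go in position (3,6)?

E

Row 1, column 1: row 1 has {A, F, B} and column 1 has {E, C, F}, leaving only D.
Row 1, column 2: row 1 has {D, A, F, B} and column 2 has {D, C, F}, leaving only E.
Row 1, column 6: row 1 has {D, E, A, F, B} and column 6 has {A, B}, leaving only C.
Row 3, column 3: row 3 has {F} and column 3 has {D, E, C, F, B}, leaving only A.
Row 3, column 2: row 3 has {A, F} and column 2 has {D, E, C, F}, leaving only B.
Row 4, column 4: row 4 has {D, E, C, A, F} and column 4 has {E, A}, leaving only B.
Row 5, column 2: row 5 has {E, C} and column 2 has {D, E, C, F, B}, leaving only A.
Row 5, column 1: row 5 has {E, C, A} and column 1 has {D, E, C, F}, leaving only B.
Row 5, column 5: row 5 has {E, C, A, B} and column 5 has {A, F, B}, leaving only D.
Row 5, column 6: row 5 has {D, E, C, A, B} and column 6 has {C, A, B}, leaving only F.
Row 2, column 6: row 2 has {E, C, A, B} and column 6 has {C, A, F, B}, leaving only D.
Row 3 already has {A, F, B} and column 6 already has {D, C, A, F, B}, so row 3, column 6 must be E.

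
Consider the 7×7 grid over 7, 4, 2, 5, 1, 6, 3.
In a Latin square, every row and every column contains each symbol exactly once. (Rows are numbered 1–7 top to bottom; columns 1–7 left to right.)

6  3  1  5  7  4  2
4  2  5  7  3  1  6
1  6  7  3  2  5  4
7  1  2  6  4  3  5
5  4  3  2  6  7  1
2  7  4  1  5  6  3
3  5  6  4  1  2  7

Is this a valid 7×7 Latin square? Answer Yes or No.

Each row is a permutation of the 7 symbols, and so is each column.

Yes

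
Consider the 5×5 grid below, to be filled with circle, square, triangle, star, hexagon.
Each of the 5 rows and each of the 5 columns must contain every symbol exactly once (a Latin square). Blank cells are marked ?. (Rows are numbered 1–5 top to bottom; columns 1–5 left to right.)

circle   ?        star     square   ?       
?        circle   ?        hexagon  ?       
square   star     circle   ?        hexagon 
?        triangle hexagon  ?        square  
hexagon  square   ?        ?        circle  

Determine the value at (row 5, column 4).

Row 1, column 2: row 1 has {circle, square, star} and column 2 has {circle, square, triangle, star}, leaving only hexagon.
Row 1, column 5: row 1 has {circle, square, star, hexagon} and column 5 has {circle, square, hexagon}, leaving only triangle.
Row 2, column 5: row 2 has {circle, hexagon} and column 5 has {circle, square, triangle, hexagon}, leaving only star.
Row 2, column 1: row 2 has {circle, star, hexagon} and column 1 has {circle, square, hexagon}, leaving only triangle.
Row 2, column 3: row 2 has {circle, triangle, star, hexagon} and column 3 has {circle, star, hexagon}, leaving only square.
Row 3, column 4: row 3 has {circle, square, star, hexagon} and column 4 has {square, hexagon}, leaving only triangle.
Row 5 already has {circle, square, hexagon} and column 4 already has {square, triangle, hexagon}, so row 5, column 4 must be star.

star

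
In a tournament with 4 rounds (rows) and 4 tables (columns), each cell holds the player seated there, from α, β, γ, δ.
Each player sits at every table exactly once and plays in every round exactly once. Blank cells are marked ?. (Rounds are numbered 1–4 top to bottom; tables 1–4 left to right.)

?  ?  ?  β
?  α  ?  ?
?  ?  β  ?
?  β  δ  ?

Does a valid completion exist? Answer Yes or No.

Yes

No round or table among the givens repeats a symbol, and propagating forced cells runs into no contradiction.
One valid completion exists (for instance, γ δ α β / β α γ δ / δ γ β α / α β δ γ).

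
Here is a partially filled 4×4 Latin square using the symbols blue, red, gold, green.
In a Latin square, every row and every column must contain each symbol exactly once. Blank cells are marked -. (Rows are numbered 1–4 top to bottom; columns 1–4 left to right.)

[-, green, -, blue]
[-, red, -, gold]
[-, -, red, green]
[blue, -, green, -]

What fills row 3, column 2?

Row 1, column 3: row 1 has {blue, green} and column 3 has {red, green}, leaving only gold.
Row 1, column 1: row 1 has {blue, gold, green} and column 1 has {blue}, leaving only red.
Row 2, column 1: row 2 has {red, gold} and column 1 has {blue, red}, leaving only green.
Row 2, column 3: row 2 has {red, gold, green} and column 3 has {red, gold, green}, leaving only blue.
Row 3, column 1: row 3 has {red, green} and column 1 has {blue, red, green}, leaving only gold.
Row 3 already has {red, gold, green} and column 2 already has {red, green}, so row 3, column 2 must be blue.

blue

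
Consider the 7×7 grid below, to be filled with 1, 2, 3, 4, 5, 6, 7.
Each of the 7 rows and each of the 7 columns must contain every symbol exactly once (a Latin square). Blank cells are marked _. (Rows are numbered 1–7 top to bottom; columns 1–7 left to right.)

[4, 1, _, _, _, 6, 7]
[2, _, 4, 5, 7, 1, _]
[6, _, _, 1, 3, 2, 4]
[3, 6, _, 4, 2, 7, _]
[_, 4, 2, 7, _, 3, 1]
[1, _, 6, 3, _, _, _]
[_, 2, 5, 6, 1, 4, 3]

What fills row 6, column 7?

2

Row 1, column 3: row 1 has {1, 4, 6, 7} and column 3 has {2, 4, 5, 6}, leaving only 3.
Row 1, column 4: row 1 has {1, 3, 4, 6, 7} and column 4 has {1, 3, 4, 5, 6, 7}, leaving only 2.
Row 1, column 5: row 1 has {1, 2, 3, 4, 6, 7} and column 5 has {1, 2, 3, 7}, leaving only 5.
Row 2, column 2: row 2 has {1, 2, 4, 5, 7} and column 2 has {1, 2, 4, 6}, leaving only 3.
Row 2, column 7: row 2 has {1, 2, 3, 4, 5, 7} and column 7 has {1, 3, 4, 7}, leaving only 6.
Row 3, column 3: row 3 has {1, 2, 3, 4, 6} and column 3 has {2, 3, 4, 5, 6}, leaving only 7.
Row 3, column 2: row 3 has {1, 2, 3, 4, 6, 7} and column 2 has {1, 2, 3, 4, 6}, leaving only 5.
Row 4, column 3: row 4 has {2, 3, 4, 6, 7} and column 3 has {2, 3, 4, 5, 6, 7}, leaving only 1.
Row 4, column 7: row 4 has {1, 2, 3, 4, 6, 7} and column 7 has {1, 3, 4, 6, 7}, leaving only 5.
Row 6 already has {1, 3, 6} and column 7 already has {1, 3, 4, 5, 6, 7}, so row 6, column 7 must be 2.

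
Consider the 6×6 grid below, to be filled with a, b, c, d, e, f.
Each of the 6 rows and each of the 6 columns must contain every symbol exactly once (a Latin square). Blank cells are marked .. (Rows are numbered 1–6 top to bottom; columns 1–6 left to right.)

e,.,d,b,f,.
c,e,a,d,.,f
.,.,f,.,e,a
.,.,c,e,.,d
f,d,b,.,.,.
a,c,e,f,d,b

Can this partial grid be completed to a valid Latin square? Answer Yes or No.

Yes

No row or column among the givens repeats a symbol, and propagating forced cells runs into no contradiction.
One valid completion exists (for instance, e a d b f c / c e a d b f / d b f c e a / b f c e a d / f d b a c e / a c e f d b).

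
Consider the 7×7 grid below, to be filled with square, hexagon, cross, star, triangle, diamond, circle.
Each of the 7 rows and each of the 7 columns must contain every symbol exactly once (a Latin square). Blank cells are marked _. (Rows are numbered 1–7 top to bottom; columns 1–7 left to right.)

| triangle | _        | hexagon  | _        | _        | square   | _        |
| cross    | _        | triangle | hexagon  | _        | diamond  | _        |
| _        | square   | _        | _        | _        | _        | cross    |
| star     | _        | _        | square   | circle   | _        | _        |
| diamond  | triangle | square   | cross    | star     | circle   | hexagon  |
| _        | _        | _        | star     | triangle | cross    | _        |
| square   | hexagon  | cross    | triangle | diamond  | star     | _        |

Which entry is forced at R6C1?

Row 1, column 5: row 1 has {square, hexagon, triangle} and column 5 has {star, triangle, diamond, circle}, leaving only cross.
Row 2, column 5: row 2 has {hexagon, cross, triangle, diamond} and column 5 has {cross, star, triangle, diamond, circle}, leaving only square.
Row 3, column 5: row 3 has {square, cross} and column 5 has {square, cross, star, triangle, diamond, circle}, leaving only hexagon.
Row 3, column 1: row 3 has {square, hexagon, cross} and column 1 has {square, cross, star, triangle, diamond}, leaving only circle.
Row 6 already has {cross, star, triangle} and column 1 already has {square, cross, star, triangle, diamond, circle}, so row 6, column 1 must be hexagon.

hexagon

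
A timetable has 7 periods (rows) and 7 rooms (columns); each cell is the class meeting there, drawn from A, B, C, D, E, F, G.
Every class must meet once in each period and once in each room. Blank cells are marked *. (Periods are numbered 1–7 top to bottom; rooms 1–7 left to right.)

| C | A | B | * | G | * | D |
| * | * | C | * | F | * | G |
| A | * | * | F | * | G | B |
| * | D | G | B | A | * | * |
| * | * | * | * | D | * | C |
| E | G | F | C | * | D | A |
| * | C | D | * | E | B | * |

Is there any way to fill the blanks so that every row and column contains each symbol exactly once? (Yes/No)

No

Period 1, room 4: period 1 has {A, B, C, D, G} and room 4 has {B, C, F}, so it must be E.
Period 1, room 6: period 1 has {A, B, C, D, E, G} and room 6 has {B, D, G}, so it must be F.
Period 3, room 2: period 3 has {A, B, F, G} and room 2 has {A, C, D, G}, so it must be E.
Now period 3, room 3: period 3 together with room 3 already contain {A, B, C, D, E, F, G} — every symbol — so nothing can go there. The grid has no valid completion.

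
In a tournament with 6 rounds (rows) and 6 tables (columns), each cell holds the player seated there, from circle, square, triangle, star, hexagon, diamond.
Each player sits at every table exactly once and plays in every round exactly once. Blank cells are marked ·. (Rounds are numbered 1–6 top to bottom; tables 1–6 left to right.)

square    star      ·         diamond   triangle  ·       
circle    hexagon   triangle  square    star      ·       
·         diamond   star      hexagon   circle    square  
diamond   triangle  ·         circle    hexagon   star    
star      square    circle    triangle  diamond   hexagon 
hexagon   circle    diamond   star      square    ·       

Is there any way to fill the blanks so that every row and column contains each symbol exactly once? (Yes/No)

Yes

No round or table among the givens repeats a symbol, and propagating forced cells runs into no contradiction.
One valid completion exists (for instance, square star hexagon diamond triangle circle / circle hexagon triangle square star diamond / triangle diamond star hexagon circle square / diamond triangle square circle hexagon star / star square circle triangle diamond hexagon / hexagon circle diamond star square triangle).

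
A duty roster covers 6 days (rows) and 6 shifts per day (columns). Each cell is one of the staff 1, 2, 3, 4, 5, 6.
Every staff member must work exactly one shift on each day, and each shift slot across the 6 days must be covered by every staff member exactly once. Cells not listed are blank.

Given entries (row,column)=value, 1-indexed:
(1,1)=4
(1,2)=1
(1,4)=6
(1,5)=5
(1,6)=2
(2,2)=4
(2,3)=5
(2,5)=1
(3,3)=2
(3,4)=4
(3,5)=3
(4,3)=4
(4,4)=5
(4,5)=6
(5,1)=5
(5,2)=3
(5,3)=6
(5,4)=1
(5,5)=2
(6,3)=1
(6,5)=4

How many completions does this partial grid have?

5

Day 1, shift 3: eliminating its day and shift leaves {3}.
Day 2, shift 1: eliminating its day and shift leaves {2, 3, 6}.
Day 2, shift 4: eliminating its day and shift leaves {2, 3}.
Day 2, shift 6: eliminating its day and shift leaves {3, 6}.
Day 3, shift 1: eliminating its day and shift leaves {1, 6}.
Day 3, shift 2: eliminating its day and shift leaves {5, 6}.
Day 3, shift 6: eliminating its day and shift leaves {1, 5, 6}.
Day 4, shift 1: eliminating its day and shift leaves {1, 2, 3}.
Day 4, shift 2: eliminating its day and shift leaves {2}.
Day 4, shift 6: eliminating its day and shift leaves {1, 3}.
Day 5, shift 6: eliminating its day and shift leaves {4}.
Day 6, shift 1: eliminating its day and shift leaves {2, 3, 6}.
Day 6, shift 2: eliminating its day and shift leaves {2, 5, 6}.
Day 6, shift 4: eliminating its day and shift leaves {2, 3}.
Day 6, shift 6: eliminating its day and shift leaves {3, 5, 6}.
Enumerating the assignments across these blanks that avoid any day or shift repeat gives 5 completions.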